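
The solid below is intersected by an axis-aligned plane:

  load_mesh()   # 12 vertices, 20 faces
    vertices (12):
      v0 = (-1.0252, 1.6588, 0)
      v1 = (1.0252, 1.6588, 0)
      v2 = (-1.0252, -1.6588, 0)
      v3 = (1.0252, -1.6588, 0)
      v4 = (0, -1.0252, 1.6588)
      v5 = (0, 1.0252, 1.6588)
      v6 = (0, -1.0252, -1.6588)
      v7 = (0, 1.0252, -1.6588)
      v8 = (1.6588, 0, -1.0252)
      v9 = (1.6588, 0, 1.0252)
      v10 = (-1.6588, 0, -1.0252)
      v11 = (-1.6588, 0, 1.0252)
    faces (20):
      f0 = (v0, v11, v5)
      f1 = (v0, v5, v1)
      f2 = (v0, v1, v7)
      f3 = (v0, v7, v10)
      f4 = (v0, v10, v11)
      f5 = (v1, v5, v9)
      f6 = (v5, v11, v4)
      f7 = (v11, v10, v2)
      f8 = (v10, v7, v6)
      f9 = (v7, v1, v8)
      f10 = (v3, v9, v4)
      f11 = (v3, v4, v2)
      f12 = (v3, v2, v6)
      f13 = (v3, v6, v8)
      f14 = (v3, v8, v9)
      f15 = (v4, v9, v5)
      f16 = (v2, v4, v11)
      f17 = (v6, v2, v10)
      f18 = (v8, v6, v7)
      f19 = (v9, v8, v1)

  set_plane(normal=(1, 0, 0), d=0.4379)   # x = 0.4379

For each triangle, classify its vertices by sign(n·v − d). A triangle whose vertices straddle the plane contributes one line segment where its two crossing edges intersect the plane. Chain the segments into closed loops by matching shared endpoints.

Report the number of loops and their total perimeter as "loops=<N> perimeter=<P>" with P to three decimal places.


Straddling triangles (10 of 20):
  (v0,v5,v1) [--+] → (0.4379, 1.29583, 0.950267)–(0.4379, 1.6588, 0)  len=1.0172
  (v0,v1,v7) [-+-] → (0.4379, 1.6588, 0)–(0.4379, 1.29583, -0.950267)  len=1.0172
  (v1,v5,v9) [+-+] → (0.4379, 1.29583, 0.950267)–(0.4379, 0.754562, 1.49154)  len=0.7655
  (v7,v1,v8) [-++] → (0.4379, 1.29583, -0.950267)–(0.4379, 0.754562, -1.49154)  len=0.7655
  (v3,v9,v4) [++-] → (0.4379, -0.754562, 1.49154)–(0.4379, -1.29583, 0.950267)  len=0.7655
  (v3,v4,v2) [+--] → (0.4379, -1.29583, 0.950267)–(0.4379, -1.6588, 0)  len=1.0172
  (v3,v2,v6) [+--] → (0.4379, -1.6588, 0)–(0.4379, -1.29583, -0.950267)  len=1.0172
  (v3,v6,v8) [+-+] → (0.4379, -1.29583, -0.950267)–(0.4379, -0.754562, -1.49154)  len=0.7655
  (v4,v9,v5) [-+-] → (0.4379, -0.754562, 1.49154)–(0.4379, 0.754562, 1.49154)  len=1.5091
  (v8,v6,v7) [+--] → (0.4379, -0.754562, -1.49154)–(0.4379, 0.754562, -1.49154)  len=1.5091

Chained into 1 loop(s):
  loop 1: 10 segments, perimeter = 10.1491
Total perimeter = 10.149

loops=1 perimeter=10.149


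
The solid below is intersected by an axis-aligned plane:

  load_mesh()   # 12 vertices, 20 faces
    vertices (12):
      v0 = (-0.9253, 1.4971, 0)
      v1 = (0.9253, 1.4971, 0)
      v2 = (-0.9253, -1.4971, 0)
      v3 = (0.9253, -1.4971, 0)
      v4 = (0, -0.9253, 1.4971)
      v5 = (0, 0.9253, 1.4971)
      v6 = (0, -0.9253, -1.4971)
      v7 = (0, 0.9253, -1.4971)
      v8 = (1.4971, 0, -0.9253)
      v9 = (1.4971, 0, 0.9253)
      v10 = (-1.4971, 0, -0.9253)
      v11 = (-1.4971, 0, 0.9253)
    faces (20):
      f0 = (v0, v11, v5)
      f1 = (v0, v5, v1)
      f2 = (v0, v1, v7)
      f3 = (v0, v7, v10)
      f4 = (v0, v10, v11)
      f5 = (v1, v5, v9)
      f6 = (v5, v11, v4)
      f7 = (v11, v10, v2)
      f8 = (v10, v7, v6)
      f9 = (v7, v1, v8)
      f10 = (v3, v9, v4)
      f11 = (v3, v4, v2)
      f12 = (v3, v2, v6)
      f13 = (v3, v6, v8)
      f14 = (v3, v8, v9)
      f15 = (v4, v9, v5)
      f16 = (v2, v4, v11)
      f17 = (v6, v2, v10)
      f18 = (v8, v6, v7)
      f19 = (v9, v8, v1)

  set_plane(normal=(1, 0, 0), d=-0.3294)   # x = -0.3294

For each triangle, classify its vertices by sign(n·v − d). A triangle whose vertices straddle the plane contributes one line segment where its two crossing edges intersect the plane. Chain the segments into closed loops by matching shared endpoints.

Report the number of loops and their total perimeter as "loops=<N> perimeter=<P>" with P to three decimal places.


Straddling triangles (10 of 20):
  (v0,v11,v5) [--+] → (-0.3294, 0.721711, 1.37129)–(-0.3294, 1.12886, 0.964143)  len=0.5758
  (v0,v5,v1) [-++] → (-0.3294, 1.12886, 0.964143)–(-0.3294, 1.4971, 0)  len=1.0321
  (v0,v1,v7) [-++] → (-0.3294, 1.4971, 0)–(-0.3294, 1.12886, -0.964143)  len=1.0321
  (v0,v7,v10) [-+-] → (-0.3294, 1.12886, -0.964143)–(-0.3294, 0.721711, -1.37129)  len=0.5758
  (v5,v11,v4) [+-+] → (-0.3294, 0.721711, 1.37129)–(-0.3294, -0.721711, 1.37129)  len=1.4434
  (v10,v7,v6) [-++] → (-0.3294, 0.721711, -1.37129)–(-0.3294, -0.721711, -1.37129)  len=1.4434
  (v3,v4,v2) [++-] → (-0.3294, -1.12886, 0.964143)–(-0.3294, -1.4971, 0)  len=1.0321
  (v3,v2,v6) [+-+] → (-0.3294, -1.4971, 0)–(-0.3294, -1.12886, -0.964143)  len=1.0321
  (v2,v4,v11) [-+-] → (-0.3294, -1.12886, 0.964143)–(-0.3294, -0.721711, 1.37129)  len=0.5758
  (v6,v2,v10) [+--] → (-0.3294, -1.12886, -0.964143)–(-0.3294, -0.721711, -1.37129)  len=0.5758

Chained into 1 loop(s):
  loop 1: 10 segments, perimeter = 9.3183
Total perimeter = 9.318

loops=1 perimeter=9.318


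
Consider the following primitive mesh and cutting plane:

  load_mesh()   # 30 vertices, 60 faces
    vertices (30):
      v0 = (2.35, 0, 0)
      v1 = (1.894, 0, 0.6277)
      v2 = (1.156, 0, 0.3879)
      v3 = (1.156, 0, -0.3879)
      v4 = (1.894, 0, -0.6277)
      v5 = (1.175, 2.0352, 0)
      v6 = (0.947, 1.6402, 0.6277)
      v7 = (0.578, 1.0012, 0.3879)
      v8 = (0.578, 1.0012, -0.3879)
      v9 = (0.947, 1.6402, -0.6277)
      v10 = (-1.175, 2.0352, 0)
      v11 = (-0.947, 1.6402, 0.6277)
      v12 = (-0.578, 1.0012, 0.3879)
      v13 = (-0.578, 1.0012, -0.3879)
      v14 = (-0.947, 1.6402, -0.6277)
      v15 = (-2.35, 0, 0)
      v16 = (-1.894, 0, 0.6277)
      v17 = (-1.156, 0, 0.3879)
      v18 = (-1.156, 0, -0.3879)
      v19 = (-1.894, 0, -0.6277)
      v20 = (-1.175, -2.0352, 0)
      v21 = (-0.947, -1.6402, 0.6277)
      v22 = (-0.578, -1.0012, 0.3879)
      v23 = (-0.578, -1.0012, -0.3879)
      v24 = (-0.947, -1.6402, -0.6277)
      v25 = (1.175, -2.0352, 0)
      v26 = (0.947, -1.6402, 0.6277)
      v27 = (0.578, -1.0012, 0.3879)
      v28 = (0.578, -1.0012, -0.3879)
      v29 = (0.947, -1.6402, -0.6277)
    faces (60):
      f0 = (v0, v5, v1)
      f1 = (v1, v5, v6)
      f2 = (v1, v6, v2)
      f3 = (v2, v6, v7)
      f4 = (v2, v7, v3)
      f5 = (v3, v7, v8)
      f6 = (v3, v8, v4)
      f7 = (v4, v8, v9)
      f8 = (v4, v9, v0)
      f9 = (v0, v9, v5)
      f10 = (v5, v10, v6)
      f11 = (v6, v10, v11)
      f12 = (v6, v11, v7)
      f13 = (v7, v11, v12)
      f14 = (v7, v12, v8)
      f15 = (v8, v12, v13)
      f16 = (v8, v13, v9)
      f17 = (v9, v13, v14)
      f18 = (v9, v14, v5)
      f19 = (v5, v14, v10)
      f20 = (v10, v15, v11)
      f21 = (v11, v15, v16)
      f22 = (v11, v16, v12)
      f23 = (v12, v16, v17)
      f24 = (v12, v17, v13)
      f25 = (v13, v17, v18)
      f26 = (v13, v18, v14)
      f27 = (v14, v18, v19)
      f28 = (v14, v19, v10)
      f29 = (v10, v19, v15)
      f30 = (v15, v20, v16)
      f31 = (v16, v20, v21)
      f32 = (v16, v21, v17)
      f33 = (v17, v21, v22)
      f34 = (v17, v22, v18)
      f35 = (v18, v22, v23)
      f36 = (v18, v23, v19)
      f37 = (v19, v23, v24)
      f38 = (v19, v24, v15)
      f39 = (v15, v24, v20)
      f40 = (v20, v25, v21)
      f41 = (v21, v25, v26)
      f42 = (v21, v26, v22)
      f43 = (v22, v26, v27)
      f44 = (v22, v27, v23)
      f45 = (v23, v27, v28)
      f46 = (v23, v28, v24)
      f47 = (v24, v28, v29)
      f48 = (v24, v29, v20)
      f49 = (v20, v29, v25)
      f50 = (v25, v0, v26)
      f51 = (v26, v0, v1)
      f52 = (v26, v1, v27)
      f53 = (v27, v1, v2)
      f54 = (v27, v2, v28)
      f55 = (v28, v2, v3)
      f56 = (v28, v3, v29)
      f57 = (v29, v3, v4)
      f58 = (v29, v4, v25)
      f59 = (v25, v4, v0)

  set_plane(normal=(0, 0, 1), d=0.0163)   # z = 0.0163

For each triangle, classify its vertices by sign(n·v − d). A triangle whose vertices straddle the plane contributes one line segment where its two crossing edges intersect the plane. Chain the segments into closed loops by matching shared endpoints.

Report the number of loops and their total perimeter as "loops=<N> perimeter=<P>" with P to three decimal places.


Straddling triangles (24 of 60):
  (v0,v5,v1) [--+] → (1.19367, 1.98235, 0.0163)–(2.33816, 0, 0.0163)  len=2.2890
  (v1,v5,v6) [+-+] → (1.19367, 1.98235, 0.0163)–(1.16908, 2.02494, 0.0163)  len=0.0492
  (v2,v7,v3) [++-] → (0.854856, 0.521636, 0.0163)–(1.156, 0, 0.0163)  len=0.6023
  (v3,v7,v8) [-+-] → (0.854856, 0.521636, 0.0163)–(0.578, 1.0012, 0.0163)  len=0.5537
  (v5,v10,v6) [--+] → (-1.1199, 2.02494, 0.0163)–(1.16908, 2.02494, 0.0163)  len=2.2890
  (v6,v10,v11) [+-+] → (-1.1199, 2.02494, 0.0163)–(-1.16908, 2.02494, 0.0163)  len=0.0492
  (v7,v12,v8) [++-] → (-0.0242882, 1.0012, 0.0163)–(0.578, 1.0012, 0.0163)  len=0.6023
  (v8,v12,v13) [-+-] → (-0.0242882, 1.0012, 0.0163)–(-0.578, 1.0012, 0.0163)  len=0.5537
  (v10,v15,v11) [--+] → (-2.31357, 0.0425924, 0.0163)–(-1.16908, 2.02494, 0.0163)  len=2.2890
  (v11,v15,v16) [+-+] → (-2.31357, 0.0425924, 0.0163)–(-2.33816, 0, 0.0163)  len=0.0492
  (v12,v17,v13) [++-] → (-0.879144, 0.479564, 0.0163)–(-0.578, 1.0012, 0.0163)  len=0.6023
  (v13,v17,v18) [-+-] → (-0.879144, 0.479564, 0.0163)–(-1.156, 0, 0.0163)  len=0.5537
  (v15,v20,v16) [--+] → (-1.19367, -1.98235, 0.0163)–(-2.33816, 0, 0.0163)  len=2.2890
  (v16,v20,v21) [+-+] → (-1.19367, -1.98235, 0.0163)–(-1.16908, -2.02494, 0.0163)  len=0.0492
  (v17,v22,v18) [++-] → (-0.854856, -0.521636, 0.0163)–(-1.156, 0, 0.0163)  len=0.6023
  (v18,v22,v23) [-+-] → (-0.854856, -0.521636, 0.0163)–(-0.578, -1.0012, 0.0163)  len=0.5537
  (v20,v25,v21) [--+] → (1.1199, -2.02494, 0.0163)–(-1.16908, -2.02494, 0.0163)  len=2.2890
  (v21,v25,v26) [+-+] → (1.1199, -2.02494, 0.0163)–(1.16908, -2.02494, 0.0163)  len=0.0492
  (v22,v27,v23) [++-] → (0.0242882, -1.0012, 0.0163)–(-0.578, -1.0012, 0.0163)  len=0.6023
  (v23,v27,v28) [-+-] → (0.0242882, -1.0012, 0.0163)–(0.578, -1.0012, 0.0163)  len=0.5537
  (v25,v0,v26) [--+] → (2.31357, -0.0425924, 0.0163)–(1.16908, -2.02494, 0.0163)  len=2.2890
  (v26,v0,v1) [+-+] → (2.31357, -0.0425924, 0.0163)–(2.33816, 0, 0.0163)  len=0.0492
  (v27,v2,v28) [++-] → (0.879144, -0.479564, 0.0163)–(0.578, -1.0012, 0.0163)  len=0.6023
  (v28,v2,v3) [-+-] → (0.879144, -0.479564, 0.0163)–(1.156, 0, 0.0163)  len=0.5537

Chained into 2 loop(s):
  loop 1: 12 segments, perimeter = 14.0291
  loop 2: 12 segments, perimeter = 6.9363
Total perimeter = 20.965

loops=2 perimeter=20.965


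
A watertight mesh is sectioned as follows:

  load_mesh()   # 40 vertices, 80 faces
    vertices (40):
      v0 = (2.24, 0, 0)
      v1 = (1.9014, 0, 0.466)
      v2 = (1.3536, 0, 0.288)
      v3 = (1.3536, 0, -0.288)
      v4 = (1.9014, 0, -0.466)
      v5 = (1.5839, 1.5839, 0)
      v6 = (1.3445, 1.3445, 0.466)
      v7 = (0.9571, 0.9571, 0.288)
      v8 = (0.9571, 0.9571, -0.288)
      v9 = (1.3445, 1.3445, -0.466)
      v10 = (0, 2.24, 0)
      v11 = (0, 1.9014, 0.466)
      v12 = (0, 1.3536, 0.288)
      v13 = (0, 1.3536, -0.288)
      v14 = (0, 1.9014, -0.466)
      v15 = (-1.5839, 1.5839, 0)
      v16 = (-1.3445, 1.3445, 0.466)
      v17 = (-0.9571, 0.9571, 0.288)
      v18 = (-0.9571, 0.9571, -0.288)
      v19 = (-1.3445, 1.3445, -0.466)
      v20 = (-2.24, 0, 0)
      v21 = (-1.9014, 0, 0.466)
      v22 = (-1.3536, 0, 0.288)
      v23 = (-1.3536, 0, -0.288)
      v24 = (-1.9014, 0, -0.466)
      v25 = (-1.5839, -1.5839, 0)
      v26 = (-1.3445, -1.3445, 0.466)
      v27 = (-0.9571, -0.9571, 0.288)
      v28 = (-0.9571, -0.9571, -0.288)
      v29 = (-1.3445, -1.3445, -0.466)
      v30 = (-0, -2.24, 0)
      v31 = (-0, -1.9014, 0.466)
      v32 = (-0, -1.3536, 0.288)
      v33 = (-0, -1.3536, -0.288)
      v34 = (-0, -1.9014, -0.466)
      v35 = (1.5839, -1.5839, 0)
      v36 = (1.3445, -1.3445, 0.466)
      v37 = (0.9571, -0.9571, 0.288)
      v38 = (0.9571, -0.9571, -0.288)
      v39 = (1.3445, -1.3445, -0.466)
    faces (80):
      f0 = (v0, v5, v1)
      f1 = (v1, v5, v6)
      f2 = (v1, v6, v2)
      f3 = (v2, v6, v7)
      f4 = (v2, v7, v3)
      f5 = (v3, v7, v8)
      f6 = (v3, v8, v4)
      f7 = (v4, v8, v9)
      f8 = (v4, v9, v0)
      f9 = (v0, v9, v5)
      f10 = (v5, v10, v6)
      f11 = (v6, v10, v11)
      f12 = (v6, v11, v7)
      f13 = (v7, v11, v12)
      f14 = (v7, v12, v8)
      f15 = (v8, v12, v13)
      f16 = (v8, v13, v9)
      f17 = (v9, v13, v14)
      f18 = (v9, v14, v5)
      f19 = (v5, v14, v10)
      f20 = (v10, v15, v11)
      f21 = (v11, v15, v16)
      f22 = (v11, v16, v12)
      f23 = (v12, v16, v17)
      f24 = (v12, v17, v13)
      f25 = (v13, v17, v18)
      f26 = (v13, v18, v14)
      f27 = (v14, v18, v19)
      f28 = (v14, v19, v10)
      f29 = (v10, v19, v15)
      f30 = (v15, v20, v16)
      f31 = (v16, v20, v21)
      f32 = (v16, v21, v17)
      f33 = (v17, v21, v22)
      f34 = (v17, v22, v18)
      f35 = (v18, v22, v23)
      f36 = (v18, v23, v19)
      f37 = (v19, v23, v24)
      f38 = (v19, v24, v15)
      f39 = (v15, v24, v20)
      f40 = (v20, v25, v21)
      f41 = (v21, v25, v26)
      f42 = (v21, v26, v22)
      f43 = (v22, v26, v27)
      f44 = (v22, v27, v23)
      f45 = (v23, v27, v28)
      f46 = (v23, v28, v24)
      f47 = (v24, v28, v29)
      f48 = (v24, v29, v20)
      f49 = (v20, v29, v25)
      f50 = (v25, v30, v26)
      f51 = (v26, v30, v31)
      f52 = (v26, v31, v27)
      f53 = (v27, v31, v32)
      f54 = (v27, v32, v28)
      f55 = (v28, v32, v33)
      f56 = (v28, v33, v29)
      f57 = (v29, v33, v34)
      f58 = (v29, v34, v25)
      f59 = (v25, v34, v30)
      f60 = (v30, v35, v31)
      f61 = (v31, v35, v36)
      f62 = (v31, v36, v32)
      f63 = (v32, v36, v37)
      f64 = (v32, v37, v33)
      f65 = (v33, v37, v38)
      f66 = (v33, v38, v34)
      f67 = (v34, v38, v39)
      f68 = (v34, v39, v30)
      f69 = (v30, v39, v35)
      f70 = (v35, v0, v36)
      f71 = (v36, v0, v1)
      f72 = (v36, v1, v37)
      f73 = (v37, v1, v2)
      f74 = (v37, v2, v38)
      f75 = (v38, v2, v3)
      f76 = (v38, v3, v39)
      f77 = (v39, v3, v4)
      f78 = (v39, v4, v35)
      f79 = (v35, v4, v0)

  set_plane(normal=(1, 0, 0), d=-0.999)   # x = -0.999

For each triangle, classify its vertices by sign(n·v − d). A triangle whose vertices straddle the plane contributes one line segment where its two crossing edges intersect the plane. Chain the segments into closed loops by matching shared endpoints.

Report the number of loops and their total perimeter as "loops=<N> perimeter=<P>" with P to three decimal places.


Straddling triangles (24 of 80):
  (v10,v15,v11) [+-+] → (-0.999, 1.82618, 0)–(-0.999, 1.70115, 0.172084)  len=0.2127
  (v11,v15,v16) [+--] → (-0.999, 1.70115, 0.172084)–(-0.999, 1.48761, 0.466)  len=0.3633
  (v11,v16,v12) [+-+] → (-0.999, 1.48761, 0.466)–(-0.999, 1.34684, 0.420259)  len=0.1480
  (v12,v16,v17) [+-+] → (-0.999, 1.34684, 0.420259)–(-0.999, 0.999, 0.307252)  len=0.3657
  (v14,v18,v19) [++-] → (-0.999, 0.999, -0.307252)–(-0.999, 1.48761, -0.466)  len=0.5137
  (v14,v19,v10) [+-+] → (-0.999, 1.48761, -0.466)–(-0.999, 1.57462, -0.346251)  len=0.1480
  (v10,v19,v15) [+--] → (-0.999, 1.57462, -0.346251)–(-0.999, 1.82618, 0)  len=0.4280
  (v16,v21,v17) [--+] → (-0.999, 0.914632, 0.295898)–(-0.999, 0.999, 0.307252)  len=0.0851
  (v17,v21,v22) [+--] → (-0.999, 0.914632, 0.295898)–(-0.999, 0.855959, 0.288)  len=0.0592
  (v17,v22,v18) [+-+] → (-0.999, 0.855959, 0.288)–(-0.999, 0.855959, -0.227131)  len=0.5151
  (v18,v22,v23) [+--] → (-0.999, 0.855959, -0.227131)–(-0.999, 0.855959, -0.288)  len=0.0609
  (v18,v23,v19) [+--] → (-0.999, 0.855959, -0.288)–(-0.999, 0.999, -0.307252)  len=0.1443
  (v22,v26,v27) [--+] → (-0.999, -0.999, 0.307252)–(-0.999, -0.855959, 0.288)  len=0.1443
  (v22,v27,v23) [-+-] → (-0.999, -0.855959, 0.288)–(-0.999, -0.855959, 0.227131)  len=0.0609
  (v23,v27,v28) [-++] → (-0.999, -0.855959, 0.227131)–(-0.999, -0.855959, -0.288)  len=0.5151
  (v23,v28,v24) [-+-] → (-0.999, -0.855959, -0.288)–(-0.999, -0.914632, -0.295898)  len=0.0592
  (v24,v28,v29) [-+-] → (-0.999, -0.914632, -0.295898)–(-0.999, -0.999, -0.307252)  len=0.0851
  (v25,v30,v26) [-+-] → (-0.999, -1.82618, 0)–(-0.999, -1.57462, 0.346251)  len=0.4280
  (v26,v30,v31) [-++] → (-0.999, -1.57462, 0.346251)–(-0.999, -1.48761, 0.466)  len=0.1480
  (v26,v31,v27) [-++] → (-0.999, -1.48761, 0.466)–(-0.999, -0.999, 0.307252)  len=0.5137
  (v28,v33,v29) [++-] → (-0.999, -1.34684, -0.420259)–(-0.999, -0.999, -0.307252)  len=0.3657
  (v29,v33,v34) [-++] → (-0.999, -1.34684, -0.420259)–(-0.999, -1.48761, -0.466)  len=0.1480
  (v29,v34,v25) [-+-] → (-0.999, -1.48761, -0.466)–(-0.999, -1.70115, -0.172084)  len=0.3633
  (v25,v34,v30) [-++] → (-0.999, -1.70115, -0.172084)–(-0.999, -1.82618, 0)  len=0.2127

Chained into 2 loop(s):
  loop 1: 12 segments, perimeter = 3.0442
  loop 2: 12 segments, perimeter = 3.0442
Total perimeter = 6.088

loops=2 perimeter=6.088


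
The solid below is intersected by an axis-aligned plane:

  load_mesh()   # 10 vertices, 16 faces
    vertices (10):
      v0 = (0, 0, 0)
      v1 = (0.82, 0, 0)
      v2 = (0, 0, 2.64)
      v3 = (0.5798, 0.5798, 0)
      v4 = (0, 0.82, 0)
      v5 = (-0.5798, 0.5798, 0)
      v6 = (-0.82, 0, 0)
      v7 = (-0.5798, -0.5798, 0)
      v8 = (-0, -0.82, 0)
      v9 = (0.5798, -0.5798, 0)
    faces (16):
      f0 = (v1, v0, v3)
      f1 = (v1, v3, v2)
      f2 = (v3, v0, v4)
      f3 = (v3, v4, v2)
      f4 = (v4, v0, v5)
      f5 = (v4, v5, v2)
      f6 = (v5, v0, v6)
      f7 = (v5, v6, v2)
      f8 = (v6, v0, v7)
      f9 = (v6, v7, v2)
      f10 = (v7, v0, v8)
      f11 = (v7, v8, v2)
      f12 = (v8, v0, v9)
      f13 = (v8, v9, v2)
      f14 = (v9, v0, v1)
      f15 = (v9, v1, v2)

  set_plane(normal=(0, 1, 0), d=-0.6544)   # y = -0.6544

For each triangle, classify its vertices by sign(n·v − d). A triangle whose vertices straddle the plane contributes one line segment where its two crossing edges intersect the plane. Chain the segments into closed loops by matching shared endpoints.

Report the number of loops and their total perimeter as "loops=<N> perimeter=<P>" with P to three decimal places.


loops=1 perimeter=2.132

Straddling triangles (4 of 16):
  (v7,v0,v8) [++-] → (0, -0.6544, 0)–(-0.399729, -0.6544, 0)  len=0.3997
  (v7,v8,v2) [+-+] → (-0.399729, -0.6544, 0)–(0, -0.6544, 0.533151)  len=0.6664
  (v8,v0,v9) [-++] → (0, -0.6544, 0)–(0.399729, -0.6544, 0)  len=0.3997
  (v8,v9,v2) [-++] → (0.399729, -0.6544, 0)–(0, -0.6544, 0.533151)  len=0.6664

Chained into 1 loop(s):
  loop 1: 4 segments, perimeter = 2.1322
Total perimeter = 2.132


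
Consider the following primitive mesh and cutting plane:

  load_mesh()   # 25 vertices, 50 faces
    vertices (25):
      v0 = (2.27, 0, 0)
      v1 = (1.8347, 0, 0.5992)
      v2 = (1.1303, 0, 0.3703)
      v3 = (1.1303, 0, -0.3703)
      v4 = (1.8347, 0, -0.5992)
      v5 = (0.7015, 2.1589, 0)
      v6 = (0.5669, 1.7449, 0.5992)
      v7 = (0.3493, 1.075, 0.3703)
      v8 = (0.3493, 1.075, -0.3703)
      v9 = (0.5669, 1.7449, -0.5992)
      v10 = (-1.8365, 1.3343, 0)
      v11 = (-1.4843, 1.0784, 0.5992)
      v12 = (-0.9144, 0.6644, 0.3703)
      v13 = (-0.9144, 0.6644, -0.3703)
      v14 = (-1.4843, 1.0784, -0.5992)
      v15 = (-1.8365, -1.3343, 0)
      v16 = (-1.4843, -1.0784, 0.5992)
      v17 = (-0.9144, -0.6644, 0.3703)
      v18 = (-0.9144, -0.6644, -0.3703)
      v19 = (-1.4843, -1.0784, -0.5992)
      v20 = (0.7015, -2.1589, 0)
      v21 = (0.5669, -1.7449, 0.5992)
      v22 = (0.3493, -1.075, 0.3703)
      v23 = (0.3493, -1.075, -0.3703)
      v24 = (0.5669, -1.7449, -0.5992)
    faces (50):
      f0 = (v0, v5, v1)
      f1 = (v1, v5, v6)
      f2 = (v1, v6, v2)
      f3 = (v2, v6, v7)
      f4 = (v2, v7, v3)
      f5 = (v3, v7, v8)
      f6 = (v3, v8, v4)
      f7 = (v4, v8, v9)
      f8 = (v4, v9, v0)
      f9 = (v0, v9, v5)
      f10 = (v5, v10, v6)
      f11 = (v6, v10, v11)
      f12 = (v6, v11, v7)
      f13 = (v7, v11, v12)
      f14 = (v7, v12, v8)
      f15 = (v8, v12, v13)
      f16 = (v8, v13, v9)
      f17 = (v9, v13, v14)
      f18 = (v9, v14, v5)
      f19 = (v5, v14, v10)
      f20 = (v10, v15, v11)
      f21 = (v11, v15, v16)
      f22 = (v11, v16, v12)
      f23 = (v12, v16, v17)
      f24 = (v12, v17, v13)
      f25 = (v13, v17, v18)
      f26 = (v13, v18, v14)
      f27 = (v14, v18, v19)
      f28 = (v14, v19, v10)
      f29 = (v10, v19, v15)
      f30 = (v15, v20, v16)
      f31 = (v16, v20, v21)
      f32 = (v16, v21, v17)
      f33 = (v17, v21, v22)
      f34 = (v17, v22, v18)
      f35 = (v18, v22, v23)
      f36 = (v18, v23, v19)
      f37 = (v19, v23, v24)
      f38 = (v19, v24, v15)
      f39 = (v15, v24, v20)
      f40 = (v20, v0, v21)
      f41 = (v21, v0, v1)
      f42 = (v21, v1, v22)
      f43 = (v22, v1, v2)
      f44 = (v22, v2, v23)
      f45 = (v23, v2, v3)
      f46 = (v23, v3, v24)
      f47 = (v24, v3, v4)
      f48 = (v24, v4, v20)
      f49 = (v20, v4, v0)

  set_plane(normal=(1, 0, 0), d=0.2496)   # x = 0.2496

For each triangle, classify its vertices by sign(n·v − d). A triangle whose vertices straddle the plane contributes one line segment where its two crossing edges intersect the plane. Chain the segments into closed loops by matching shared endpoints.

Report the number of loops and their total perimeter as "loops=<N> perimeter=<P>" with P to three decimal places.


Straddling triangles (20 of 50):
  (v5,v10,v6) [+-+] → (0.2496, 2.01208, 0)–(0.2496, 1.69069, 0.520093)  len=0.6114
  (v6,v10,v11) [+--] → (0.2496, 1.69069, 0.520093)–(0.2496, 1.6418, 0.5992)  len=0.0930
  (v6,v11,v7) [+-+] → (0.2496, 1.6418, 0.5992)–(0.2496, 1.07518, 0.382746)  len=0.6066
  (v7,v11,v12) [+--] → (0.2496, 1.07518, 0.382746)–(0.2496, 1.04261, 0.3703)  len=0.0349
  (v7,v12,v8) [+-+] → (0.2496, 1.04261, 0.3703)–(0.2496, 1.04261, -0.31187)  len=0.6822
  (v8,v12,v13) [+--] → (0.2496, 1.04261, -0.31187)–(0.2496, 1.04261, -0.3703)  len=0.0584
  (v8,v13,v9) [+-+] → (0.2496, 1.04261, -0.3703)–(0.2496, 1.51345, -0.550169)  len=0.5040
  (v9,v13,v14) [+--] → (0.2496, 1.51345, -0.550169)–(0.2496, 1.6418, -0.5992)  len=0.1374
  (v9,v14,v5) [+-+] → (0.2496, 1.6418, -0.5992)–(0.2496, 1.93551, -0.123881)  len=0.5587
  (v5,v14,v10) [+--] → (0.2496, 1.93551, -0.123881)–(0.2496, 2.01208, 0)  len=0.1456
  (v15,v20,v16) [-+-] → (0.2496, -2.01208, 0)–(0.2496, -1.93551, 0.123881)  len=0.1456
  (v16,v20,v21) [-++] → (0.2496, -1.93551, 0.123881)–(0.2496, -1.6418, 0.5992)  len=0.5587
  (v16,v21,v17) [-+-] → (0.2496, -1.6418, 0.5992)–(0.2496, -1.51345, 0.550169)  len=0.1374
  (v17,v21,v22) [-++] → (0.2496, -1.51345, 0.550169)–(0.2496, -1.04261, 0.3703)  len=0.5040
  (v17,v22,v18) [-+-] → (0.2496, -1.04261, 0.3703)–(0.2496, -1.04261, 0.31187)  len=0.0584
  (v18,v22,v23) [-++] → (0.2496, -1.04261, 0.31187)–(0.2496, -1.04261, -0.3703)  len=0.6822
  (v18,v23,v19) [-+-] → (0.2496, -1.04261, -0.3703)–(0.2496, -1.07518, -0.382746)  len=0.0349
  (v19,v23,v24) [-++] → (0.2496, -1.07518, -0.382746)–(0.2496, -1.6418, -0.5992)  len=0.6066
  (v19,v24,v15) [-+-] → (0.2496, -1.6418, -0.5992)–(0.2496, -1.69069, -0.520093)  len=0.0930
  (v15,v24,v20) [-++] → (0.2496, -1.69069, -0.520093)–(0.2496, -2.01208, 0)  len=0.6114

Chained into 2 loop(s):
  loop 1: 10 segments, perimeter = 3.4322
  loop 2: 10 segments, perimeter = 3.4322
Total perimeter = 6.864

loops=2 perimeter=6.864


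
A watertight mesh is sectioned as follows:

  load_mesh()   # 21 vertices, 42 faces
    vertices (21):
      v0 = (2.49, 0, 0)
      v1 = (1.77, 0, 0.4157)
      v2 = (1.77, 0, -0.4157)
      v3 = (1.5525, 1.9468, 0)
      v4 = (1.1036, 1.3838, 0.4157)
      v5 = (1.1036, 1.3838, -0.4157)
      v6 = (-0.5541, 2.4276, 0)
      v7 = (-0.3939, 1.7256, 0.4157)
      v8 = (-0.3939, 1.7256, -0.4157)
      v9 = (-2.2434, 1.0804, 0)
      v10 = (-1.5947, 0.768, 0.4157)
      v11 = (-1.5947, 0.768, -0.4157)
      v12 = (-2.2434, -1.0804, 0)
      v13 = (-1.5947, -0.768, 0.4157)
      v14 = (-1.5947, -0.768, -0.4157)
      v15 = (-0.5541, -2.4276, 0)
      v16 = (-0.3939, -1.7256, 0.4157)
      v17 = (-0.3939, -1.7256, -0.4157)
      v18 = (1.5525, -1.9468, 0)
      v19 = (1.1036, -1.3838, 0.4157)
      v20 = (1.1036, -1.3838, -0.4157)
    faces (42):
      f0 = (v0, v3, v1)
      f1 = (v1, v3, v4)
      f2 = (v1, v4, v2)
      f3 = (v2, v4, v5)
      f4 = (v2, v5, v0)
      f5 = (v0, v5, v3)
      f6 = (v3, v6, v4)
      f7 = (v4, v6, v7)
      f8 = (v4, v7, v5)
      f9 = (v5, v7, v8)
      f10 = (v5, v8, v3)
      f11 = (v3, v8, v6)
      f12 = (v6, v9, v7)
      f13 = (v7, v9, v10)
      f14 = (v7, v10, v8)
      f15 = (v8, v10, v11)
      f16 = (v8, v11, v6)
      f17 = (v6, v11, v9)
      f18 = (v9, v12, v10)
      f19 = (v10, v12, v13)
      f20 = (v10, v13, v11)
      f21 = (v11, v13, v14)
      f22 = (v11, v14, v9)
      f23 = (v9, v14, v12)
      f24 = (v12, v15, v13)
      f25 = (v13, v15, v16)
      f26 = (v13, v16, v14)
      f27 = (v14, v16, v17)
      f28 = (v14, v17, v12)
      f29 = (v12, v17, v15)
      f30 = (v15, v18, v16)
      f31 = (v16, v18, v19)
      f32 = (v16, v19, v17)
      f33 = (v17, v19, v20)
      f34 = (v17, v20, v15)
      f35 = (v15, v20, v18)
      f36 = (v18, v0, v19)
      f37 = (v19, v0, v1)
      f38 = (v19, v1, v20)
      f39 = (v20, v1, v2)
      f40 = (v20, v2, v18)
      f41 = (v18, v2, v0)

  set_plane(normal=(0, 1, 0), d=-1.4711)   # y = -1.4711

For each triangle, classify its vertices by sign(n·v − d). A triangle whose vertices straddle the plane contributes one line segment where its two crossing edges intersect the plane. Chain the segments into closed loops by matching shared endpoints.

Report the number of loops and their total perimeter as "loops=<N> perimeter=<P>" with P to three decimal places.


loops=2 perimeter=6.222

Straddling triangles (14 of 42):
  (v12,v15,v13) [+-+] → (-1.75349, -1.4711, 0)–(-1.15384, -1.4711, 0.239586)  len=0.6457
  (v13,v15,v16) [+--] → (-1.15384, -1.4711, 0.239586)–(-0.713035, -1.4711, 0.4157)  len=0.4747
  (v13,v16,v14) [+-+] → (-0.713035, -1.4711, 0.4157)–(-0.713035, -1.4711, 0.19474)  len=0.2210
  (v14,v16,v17) [+--] → (-0.713035, -1.4711, 0.19474)–(-0.713035, -1.4711, -0.4157)  len=0.6104
  (v14,v17,v12) [+-+] → (-0.713035, -1.4711, -0.4157)–(-1.12344, -1.4711, -0.251727)  len=0.4419
  (v12,v17,v15) [+--] → (-1.12344, -1.4711, -0.251727)–(-1.75349, -1.4711, 0)  len=0.6785
  (v16,v18,v19) [--+] → (1.17321, -1.4711, 0.351241)–(0.72112, -1.4711, 0.4157)  len=0.4567
  (v16,v19,v17) [-+-] → (0.72112, -1.4711, 0.4157)–(0.72112, -1.4711, 0.20335)  len=0.2123
  (v17,v19,v20) [-++] → (0.72112, -1.4711, 0.20335)–(0.72112, -1.4711, -0.4157)  len=0.6191
  (v17,v20,v15) [-+-] → (0.72112, -1.4711, -0.4157)–(0.964955, -1.4711, -0.380932)  len=0.2463
  (v15,v20,v18) [-+-] → (0.964955, -1.4711, -0.380932)–(1.17321, -1.4711, -0.351241)  len=0.2104
  (v18,v0,v19) [-++] → (1.78158, -1.4711, 0)–(1.17321, -1.4711, 0.351241)  len=0.7025
  (v20,v2,v18) [++-] → (1.60565, -1.4711, -0.101576)–(1.17321, -1.4711, -0.351241)  len=0.4993
  (v18,v2,v0) [-++] → (1.60565, -1.4711, -0.101576)–(1.78158, -1.4711, 0)  len=0.2031

Chained into 2 loop(s):
  loop 1: 6 segments, perimeter = 3.0722
  loop 2: 8 segments, perimeter = 3.1497
Total perimeter = 6.222


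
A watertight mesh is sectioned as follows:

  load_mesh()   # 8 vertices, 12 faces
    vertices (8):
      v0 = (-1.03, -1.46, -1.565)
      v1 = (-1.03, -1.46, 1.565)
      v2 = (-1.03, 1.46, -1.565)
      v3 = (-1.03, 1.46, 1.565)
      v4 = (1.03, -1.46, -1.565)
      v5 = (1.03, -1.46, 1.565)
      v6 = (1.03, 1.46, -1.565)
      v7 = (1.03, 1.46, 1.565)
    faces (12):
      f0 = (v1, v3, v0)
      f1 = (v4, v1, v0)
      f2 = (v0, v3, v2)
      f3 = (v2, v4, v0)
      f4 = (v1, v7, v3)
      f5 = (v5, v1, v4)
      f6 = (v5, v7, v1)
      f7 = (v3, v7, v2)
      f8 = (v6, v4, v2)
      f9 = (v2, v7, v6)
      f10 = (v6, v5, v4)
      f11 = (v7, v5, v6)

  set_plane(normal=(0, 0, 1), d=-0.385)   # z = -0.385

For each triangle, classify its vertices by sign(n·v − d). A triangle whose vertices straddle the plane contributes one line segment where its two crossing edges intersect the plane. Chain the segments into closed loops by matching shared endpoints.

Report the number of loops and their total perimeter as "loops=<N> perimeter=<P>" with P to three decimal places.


loops=1 perimeter=9.960

Straddling triangles (8 of 12):
  (v1,v3,v0) [++-] → (-1.03, -0.359169, -0.385)–(-1.03, -1.46, -0.385)  len=1.1008
  (v4,v1,v0) [-+-] → (0.253387, -1.46, -0.385)–(-1.03, -1.46, -0.385)  len=1.2834
  (v0,v3,v2) [-+-] → (-1.03, -0.359169, -0.385)–(-1.03, 1.46, -0.385)  len=1.8192
  (v5,v1,v4) [++-] → (0.253387, -1.46, -0.385)–(1.03, -1.46, -0.385)  len=0.7766
  (v3,v7,v2) [++-] → (-0.253387, 1.46, -0.385)–(-1.03, 1.46, -0.385)  len=0.7766
  (v2,v7,v6) [-+-] → (-0.253387, 1.46, -0.385)–(1.03, 1.46, -0.385)  len=1.2834
  (v6,v5,v4) [-+-] → (1.03, 0.359169, -0.385)–(1.03, -1.46, -0.385)  len=1.8192
  (v7,v5,v6) [++-] → (1.03, 0.359169, -0.385)–(1.03, 1.46, -0.385)  len=1.1008

Chained into 1 loop(s):
  loop 1: 8 segments, perimeter = 9.9600
Total perimeter = 9.960


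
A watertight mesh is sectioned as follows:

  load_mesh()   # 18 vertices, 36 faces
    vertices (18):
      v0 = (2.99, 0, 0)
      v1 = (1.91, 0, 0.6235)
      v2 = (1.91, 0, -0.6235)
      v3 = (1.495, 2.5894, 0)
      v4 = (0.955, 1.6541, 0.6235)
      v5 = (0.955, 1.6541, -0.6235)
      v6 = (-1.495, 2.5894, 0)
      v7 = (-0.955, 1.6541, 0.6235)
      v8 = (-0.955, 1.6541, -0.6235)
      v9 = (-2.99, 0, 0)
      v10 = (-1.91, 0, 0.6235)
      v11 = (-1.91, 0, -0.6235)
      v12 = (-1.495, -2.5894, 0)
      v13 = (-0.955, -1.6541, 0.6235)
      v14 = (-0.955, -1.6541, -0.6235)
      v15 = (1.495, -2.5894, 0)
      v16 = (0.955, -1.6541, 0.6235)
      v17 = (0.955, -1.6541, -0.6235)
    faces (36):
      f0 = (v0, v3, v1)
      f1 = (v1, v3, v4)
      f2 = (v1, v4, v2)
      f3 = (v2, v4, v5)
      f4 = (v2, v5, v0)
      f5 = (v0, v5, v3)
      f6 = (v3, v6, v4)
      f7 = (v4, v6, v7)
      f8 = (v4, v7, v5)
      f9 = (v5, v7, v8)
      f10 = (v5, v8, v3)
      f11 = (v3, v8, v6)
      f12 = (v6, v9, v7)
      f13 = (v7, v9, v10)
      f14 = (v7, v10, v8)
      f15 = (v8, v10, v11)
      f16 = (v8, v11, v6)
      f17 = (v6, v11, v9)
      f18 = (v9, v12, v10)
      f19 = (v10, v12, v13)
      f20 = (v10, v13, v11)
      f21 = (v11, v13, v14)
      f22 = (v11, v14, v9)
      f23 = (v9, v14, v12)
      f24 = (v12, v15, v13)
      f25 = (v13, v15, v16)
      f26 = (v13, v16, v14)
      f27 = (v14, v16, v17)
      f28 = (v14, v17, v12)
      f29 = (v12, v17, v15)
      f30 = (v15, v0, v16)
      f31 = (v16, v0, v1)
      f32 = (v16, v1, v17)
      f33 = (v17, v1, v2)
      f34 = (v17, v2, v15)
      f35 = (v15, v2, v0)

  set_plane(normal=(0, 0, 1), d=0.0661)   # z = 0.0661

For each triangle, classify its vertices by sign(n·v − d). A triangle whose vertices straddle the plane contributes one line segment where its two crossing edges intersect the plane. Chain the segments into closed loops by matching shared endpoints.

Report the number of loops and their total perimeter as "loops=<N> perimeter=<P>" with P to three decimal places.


loops=2 perimeter=28.713

Straddling triangles (24 of 36):
  (v0,v3,v1) [--+] → (1.539, 2.31489, 0.0661)–(2.8755, 0, 0.0661)  len=2.6730
  (v1,v3,v4) [+-+] → (1.539, 2.31489, 0.0661)–(1.43775, 2.49024, 0.0661)  len=0.2025
  (v1,v4,v2) [++-] → (1.38188, 0.914729, 0.0661)–(1.91, 0, 0.0661)  len=1.0562
  (v2,v4,v5) [-+-] → (1.38188, 0.914729, 0.0661)–(0.955, 1.6541, 0.0661)  len=0.8538
  (v3,v6,v4) [--+] → (-1.23526, 2.49024, 0.0661)–(1.43775, 2.49024, 0.0661)  len=2.6730
  (v4,v6,v7) [+-+] → (-1.23526, 2.49024, 0.0661)–(-1.43775, 2.49024, 0.0661)  len=0.2025
  (v4,v7,v5) [++-] → (-0.101244, 1.6541, 0.0661)–(0.955, 1.6541, 0.0661)  len=1.0562
  (v5,v7,v8) [-+-] → (-0.101244, 1.6541, 0.0661)–(-0.955, 1.6541, 0.0661)  len=0.8538
  (v6,v9,v7) [--+] → (-2.77426, 0.175358, 0.0661)–(-1.43775, 2.49024, 0.0661)  len=2.6730
  (v7,v9,v10) [+-+] → (-2.77426, 0.175358, 0.0661)–(-2.8755, 0, 0.0661)  len=0.2025
  (v7,v10,v8) [++-] → (-1.48312, 0.739371, 0.0661)–(-0.955, 1.6541, 0.0661)  len=1.0562
  (v8,v10,v11) [-+-] → (-1.48312, 0.739371, 0.0661)–(-1.91, 0, 0.0661)  len=0.8538
  (v9,v12,v10) [--+] → (-1.539, -2.31489, 0.0661)–(-2.8755, 0, 0.0661)  len=2.6730
  (v10,v12,v13) [+-+] → (-1.539, -2.31489, 0.0661)–(-1.43775, -2.49024, 0.0661)  len=0.2025
  (v10,v13,v11) [++-] → (-1.38188, -0.914729, 0.0661)–(-1.91, 0, 0.0661)  len=1.0562
  (v11,v13,v14) [-+-] → (-1.38188, -0.914729, 0.0661)–(-0.955, -1.6541, 0.0661)  len=0.8538
  (v12,v15,v13) [--+] → (1.23526, -2.49024, 0.0661)–(-1.43775, -2.49024, 0.0661)  len=2.6730
  (v13,v15,v16) [+-+] → (1.23526, -2.49024, 0.0661)–(1.43775, -2.49024, 0.0661)  len=0.2025
  (v13,v16,v14) [++-] → (0.101244, -1.6541, 0.0661)–(-0.955, -1.6541, 0.0661)  len=1.0562
  (v14,v16,v17) [-+-] → (0.101244, -1.6541, 0.0661)–(0.955, -1.6541, 0.0661)  len=0.8538
  (v15,v0,v16) [--+] → (2.77426, -0.175358, 0.0661)–(1.43775, -2.49024, 0.0661)  len=2.6730
  (v16,v0,v1) [+-+] → (2.77426, -0.175358, 0.0661)–(2.8755, 0, 0.0661)  len=0.2025
  (v16,v1,v17) [++-] → (1.48312, -0.739371, 0.0661)–(0.955, -1.6541, 0.0661)  len=1.0562
  (v17,v1,v2) [-+-] → (1.48312, -0.739371, 0.0661)–(1.91, 0, 0.0661)  len=0.8538

Chained into 2 loop(s):
  loop 1: 12 segments, perimeter = 17.2530
  loop 2: 12 segments, perimeter = 11.4600
Total perimeter = 28.713


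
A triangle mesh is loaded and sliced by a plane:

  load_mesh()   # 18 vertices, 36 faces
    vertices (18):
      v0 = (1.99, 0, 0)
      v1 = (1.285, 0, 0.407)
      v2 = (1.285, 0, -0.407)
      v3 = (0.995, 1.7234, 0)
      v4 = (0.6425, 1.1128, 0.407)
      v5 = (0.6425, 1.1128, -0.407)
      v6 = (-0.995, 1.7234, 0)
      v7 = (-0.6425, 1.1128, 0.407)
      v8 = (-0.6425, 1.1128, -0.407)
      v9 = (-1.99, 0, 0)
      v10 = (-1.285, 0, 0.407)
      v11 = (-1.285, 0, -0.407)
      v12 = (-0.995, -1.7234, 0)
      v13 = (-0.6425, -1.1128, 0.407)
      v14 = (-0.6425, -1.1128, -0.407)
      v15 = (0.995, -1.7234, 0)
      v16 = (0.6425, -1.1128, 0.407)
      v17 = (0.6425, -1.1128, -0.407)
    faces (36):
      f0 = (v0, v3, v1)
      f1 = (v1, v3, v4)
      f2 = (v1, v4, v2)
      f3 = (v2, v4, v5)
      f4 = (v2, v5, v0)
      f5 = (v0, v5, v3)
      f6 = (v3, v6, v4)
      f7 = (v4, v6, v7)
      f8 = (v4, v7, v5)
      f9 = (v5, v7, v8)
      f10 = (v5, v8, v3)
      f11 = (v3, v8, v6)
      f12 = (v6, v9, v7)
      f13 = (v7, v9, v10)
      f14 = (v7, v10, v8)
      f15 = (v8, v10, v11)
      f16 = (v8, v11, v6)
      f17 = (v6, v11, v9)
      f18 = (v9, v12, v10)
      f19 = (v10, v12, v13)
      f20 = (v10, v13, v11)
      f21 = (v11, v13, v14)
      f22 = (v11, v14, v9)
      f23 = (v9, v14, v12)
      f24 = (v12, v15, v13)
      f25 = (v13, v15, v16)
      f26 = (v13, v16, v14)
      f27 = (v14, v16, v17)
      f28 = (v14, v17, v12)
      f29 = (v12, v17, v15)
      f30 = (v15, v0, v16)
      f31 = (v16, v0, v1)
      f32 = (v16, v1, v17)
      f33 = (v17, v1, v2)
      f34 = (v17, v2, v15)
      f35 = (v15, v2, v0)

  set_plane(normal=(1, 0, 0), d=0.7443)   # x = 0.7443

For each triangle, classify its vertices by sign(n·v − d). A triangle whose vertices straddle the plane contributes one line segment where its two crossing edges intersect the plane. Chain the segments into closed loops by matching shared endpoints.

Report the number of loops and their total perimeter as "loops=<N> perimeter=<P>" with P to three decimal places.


loops=2 perimeter=5.202

Straddling triangles (16 of 36):
  (v1,v3,v4) [++-] → (0.7443, 1.28914, 0.289461)–(0.7443, 0.936484, 0.407)  len=0.3717
  (v1,v4,v2) [+-+] → (0.7443, 0.936484, 0.407)–(0.7443, 0.936484, 0.278027)  len=0.1290
  (v2,v4,v5) [+--] → (0.7443, 0.936484, 0.278027)–(0.7443, 0.936484, -0.407)  len=0.6850
  (v2,v5,v0) [+-+] → (0.7443, 0.936484, -0.407)–(0.7443, 1.02873, -0.376252)  len=0.0972
  (v0,v5,v3) [+-+] → (0.7443, 1.02873, -0.376252)–(0.7443, 1.28914, -0.289461)  len=0.2745
  (v3,v6,v4) [+--] → (0.7443, 1.7234, 0)–(0.7443, 1.28914, 0.289461)  len=0.5219
  (v5,v8,v3) [--+] → (0.7443, 1.62992, -0.0623114)–(0.7443, 1.28914, -0.289461)  len=0.4095
  (v3,v8,v6) [+--] → (0.7443, 1.62992, -0.0623114)–(0.7443, 1.7234, 0)  len=0.1123
  (v12,v15,v13) [-+-] → (0.7443, -1.7234, 0)–(0.7443, -1.62992, 0.0623114)  len=0.1123
  (v13,v15,v16) [-+-] → (0.7443, -1.62992, 0.0623114)–(0.7443, -1.28914, 0.289461)  len=0.4095
  (v12,v17,v15) [--+] → (0.7443, -1.28914, -0.289461)–(0.7443, -1.7234, 0)  len=0.5219
  (v15,v0,v16) [++-] → (0.7443, -1.02873, 0.376252)–(0.7443, -1.28914, 0.289461)  len=0.2745
  (v16,v0,v1) [-++] → (0.7443, -1.02873, 0.376252)–(0.7443, -0.936484, 0.407)  len=0.0972
  (v16,v1,v17) [-+-] → (0.7443, -0.936484, 0.407)–(0.7443, -0.936484, -0.278027)  len=0.6850
  (v17,v1,v2) [-++] → (0.7443, -0.936484, -0.278027)–(0.7443, -0.936484, -0.407)  len=0.1290
  (v17,v2,v15) [-++] → (0.7443, -0.936484, -0.407)–(0.7443, -1.28914, -0.289461)  len=0.3717

Chained into 2 loop(s):
  loop 1: 8 segments, perimeter = 2.6012
  loop 2: 8 segments, perimeter = 2.6012
Total perimeter = 5.202


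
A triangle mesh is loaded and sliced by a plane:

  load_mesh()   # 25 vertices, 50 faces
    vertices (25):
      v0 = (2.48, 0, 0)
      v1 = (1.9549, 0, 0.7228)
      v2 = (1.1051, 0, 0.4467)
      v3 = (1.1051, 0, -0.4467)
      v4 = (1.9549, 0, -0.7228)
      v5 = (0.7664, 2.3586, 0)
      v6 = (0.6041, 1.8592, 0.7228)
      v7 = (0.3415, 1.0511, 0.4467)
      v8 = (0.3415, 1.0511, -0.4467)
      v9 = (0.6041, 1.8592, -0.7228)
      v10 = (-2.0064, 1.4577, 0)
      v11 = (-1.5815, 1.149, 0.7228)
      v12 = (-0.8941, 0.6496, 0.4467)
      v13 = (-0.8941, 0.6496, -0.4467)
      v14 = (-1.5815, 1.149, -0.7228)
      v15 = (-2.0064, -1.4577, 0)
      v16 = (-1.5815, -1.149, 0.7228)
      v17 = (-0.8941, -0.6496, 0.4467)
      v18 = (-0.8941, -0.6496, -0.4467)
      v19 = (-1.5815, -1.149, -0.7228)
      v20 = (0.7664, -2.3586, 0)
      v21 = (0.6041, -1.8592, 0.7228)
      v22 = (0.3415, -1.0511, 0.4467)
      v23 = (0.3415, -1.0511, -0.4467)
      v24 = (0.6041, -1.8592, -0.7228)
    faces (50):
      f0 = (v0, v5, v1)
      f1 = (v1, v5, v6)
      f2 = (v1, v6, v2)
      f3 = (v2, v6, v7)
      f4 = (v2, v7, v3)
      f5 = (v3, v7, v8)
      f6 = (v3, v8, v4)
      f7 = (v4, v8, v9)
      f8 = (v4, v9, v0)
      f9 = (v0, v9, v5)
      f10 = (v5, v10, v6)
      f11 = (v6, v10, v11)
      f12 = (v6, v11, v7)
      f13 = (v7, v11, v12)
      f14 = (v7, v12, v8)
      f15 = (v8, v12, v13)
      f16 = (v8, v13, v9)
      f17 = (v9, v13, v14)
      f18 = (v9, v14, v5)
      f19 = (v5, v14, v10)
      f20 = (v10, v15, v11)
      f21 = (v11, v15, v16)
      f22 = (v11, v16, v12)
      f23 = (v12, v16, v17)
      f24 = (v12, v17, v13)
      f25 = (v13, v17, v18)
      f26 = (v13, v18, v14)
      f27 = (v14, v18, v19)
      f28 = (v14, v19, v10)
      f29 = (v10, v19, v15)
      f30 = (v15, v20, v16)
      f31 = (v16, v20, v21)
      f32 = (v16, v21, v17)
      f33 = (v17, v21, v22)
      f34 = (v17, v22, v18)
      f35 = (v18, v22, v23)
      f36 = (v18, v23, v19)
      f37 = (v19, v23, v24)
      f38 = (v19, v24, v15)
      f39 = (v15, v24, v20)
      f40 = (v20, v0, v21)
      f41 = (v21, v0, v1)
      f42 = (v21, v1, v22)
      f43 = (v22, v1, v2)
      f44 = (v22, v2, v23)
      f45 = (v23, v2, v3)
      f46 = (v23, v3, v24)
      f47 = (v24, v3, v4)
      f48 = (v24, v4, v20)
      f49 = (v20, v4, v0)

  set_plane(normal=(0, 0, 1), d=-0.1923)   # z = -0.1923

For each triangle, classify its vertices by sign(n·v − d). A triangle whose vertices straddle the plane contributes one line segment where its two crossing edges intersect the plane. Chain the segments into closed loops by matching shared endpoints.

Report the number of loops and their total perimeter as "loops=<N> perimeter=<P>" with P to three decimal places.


Straddling triangles (20 of 50):
  (v2,v7,v3) [++-] → (0.887661, 0.299306, -0.1923)–(1.1051, 0, -0.1923)  len=0.3700
  (v3,v7,v8) [-+-] → (0.887661, 0.299306, -0.1923)–(0.3415, 1.0511, -0.1923)  len=0.9292
  (v4,v9,v0) [--+] → (1.98092, 0.494638, -0.1923)–(2.3403, 0, -0.1923)  len=0.6114
  (v0,v9,v5) [+-+] → (1.98092, 0.494638, -0.1923)–(0.72322, 2.22574, -0.1923)  len=2.1397
  (v7,v12,v8) [++-] → (-0.0103431, 0.936771, -0.1923)–(0.3415, 1.0511, -0.1923)  len=0.3700
  (v8,v12,v13) [-+-] → (-0.0103431, 0.936771, -0.1923)–(-0.8941, 0.6496, -0.1923)  len=0.9292
  (v9,v14,v5) [--+] → (0.141744, 2.03679, -0.1923)–(0.72322, 2.22574, -0.1923)  len=0.6114
  (v5,v14,v10) [+-+] → (0.141744, 2.03679, -0.1923)–(-1.89336, 1.37557, -0.1923)  len=2.1398
  (v12,v17,v13) [++-] → (-0.8941, 0.279646, -0.1923)–(-0.8941, 0.6496, -0.1923)  len=0.3700
  (v13,v17,v18) [-+-] → (-0.8941, 0.279646, -0.1923)–(-0.8941, -0.6496, -0.1923)  len=0.9292
  (v14,v19,v10) [--+] → (-1.89336, 0.764191, -0.1923)–(-1.89336, 1.37557, -0.1923)  len=0.6114
  (v10,v19,v15) [+-+] → (-1.89336, 0.764191, -0.1923)–(-1.89336, -1.37557, -0.1923)  len=2.1398
  (v17,v22,v18) [++-] → (-0.542257, -0.763929, -0.1923)–(-0.8941, -0.6496, -0.1923)  len=0.3700
  (v18,v22,v23) [-+-] → (-0.542257, -0.763929, -0.1923)–(0.3415, -1.0511, -0.1923)  len=0.9292
  (v19,v24,v15) [--+] → (-1.31188, -1.56452, -0.1923)–(-1.89336, -1.37557, -0.1923)  len=0.6114
  (v15,v24,v20) [+-+] → (-1.31188, -1.56452, -0.1923)–(0.72322, -2.22574, -0.1923)  len=2.1398
  (v22,v2,v23) [++-] → (0.558939, -0.751794, -0.1923)–(0.3415, -1.0511, -0.1923)  len=0.3700
  (v23,v2,v3) [-+-] → (0.558939, -0.751794, -0.1923)–(1.1051, 0, -0.1923)  len=0.9292
  (v24,v4,v20) [--+] → (1.0826, -1.7311, -0.1923)–(0.72322, -2.22574, -0.1923)  len=0.6114
  (v20,v4,v0) [+-+] → (1.0826, -1.7311, -0.1923)–(2.3403, 0, -0.1923)  len=2.1397

Chained into 2 loop(s):
  loop 1: 10 segments, perimeter = 6.4960
  loop 2: 10 segments, perimeter = 13.7559
Total perimeter = 20.252

loops=2 perimeter=20.252
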